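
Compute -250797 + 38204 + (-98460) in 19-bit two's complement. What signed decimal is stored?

-250797 + 38204 = -212593 (1001100000110001111)
-212593 + (-98460) = -311053 → wraps to 213235 (0110100000011110011)

213235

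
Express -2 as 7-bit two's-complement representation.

1111110

|-2| = 2 = 0000010 in 7 bits.
Invert the bits: 1111101. Add 1: 1111110.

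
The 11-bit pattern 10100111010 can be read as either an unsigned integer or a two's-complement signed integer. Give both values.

Unsigned: 10100111010 = 1338.
Signed: MSB=1 → 1338 − 2048 = -710.

unsigned = 1338, signed = -710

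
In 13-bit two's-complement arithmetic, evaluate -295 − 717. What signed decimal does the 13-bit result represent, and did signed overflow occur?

-295 → 1111011011001
717 → 0001011001101
Subtract via negate-and-add: invert 0001011001101 + 1 = 1110100110011 (i.e. -717).
  1111011011001
+ 1110100110011
= 1110000001100  (discard carry-out 1)
Result 1110000001100: MSB = 1 → 7180 − 8192 = -1012.
Both addends (after negating the subtrahend) are negative and so is the stored result: no signed overflow.

-1012; no overflow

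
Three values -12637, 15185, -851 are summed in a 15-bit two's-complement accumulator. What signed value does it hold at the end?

-12637 + 15185 = 2548 (000100111110100)
2548 + (-851) = 1697 (000011010100001)

1697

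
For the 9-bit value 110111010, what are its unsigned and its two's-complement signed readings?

unsigned = 442, signed = -70

Unsigned: 110111010 = 442.
Signed: MSB=1 → 442 − 512 = -70.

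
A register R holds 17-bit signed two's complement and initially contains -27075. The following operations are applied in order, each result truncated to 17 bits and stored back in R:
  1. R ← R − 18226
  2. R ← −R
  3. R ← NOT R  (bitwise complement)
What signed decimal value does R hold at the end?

Start: R = -27075 = 11001011000111101.
R = -27075 − 18226 = -45301 = 10100111100001011
R = −(-45301) = 45301 = 01011000011110101
R = NOT 01011000011110101 = 10100111100001010 = -45302

-45302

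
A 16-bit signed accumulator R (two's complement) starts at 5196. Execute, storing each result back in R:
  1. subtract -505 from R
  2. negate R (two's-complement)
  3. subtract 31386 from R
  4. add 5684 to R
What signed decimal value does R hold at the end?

Start: R = 5196 = 0001010001001100.
R = 5196 − (-505) = 5701 = 0001011001000101
R = −(5701) = -5701 = 1110100110111011
R = -5701 − 31386 = -37087; wraps to 28449 = 0110111100100001
R = 28449 + 5684 = 34133; wraps to -31403 = 1000010101010101

-31403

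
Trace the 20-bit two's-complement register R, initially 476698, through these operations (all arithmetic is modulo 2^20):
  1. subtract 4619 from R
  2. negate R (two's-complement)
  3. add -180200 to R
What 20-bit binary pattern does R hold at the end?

Start: R = 476698 = 01110100011000011010.
R = 476698 − 4619 = 472079 = 01110011010000001111
R = −(472079) = -472079 = 10001100101111110001
R = -472079 + (-180200) = -652279; wraps to 396297 = 01100000110000001001

01100000110000001001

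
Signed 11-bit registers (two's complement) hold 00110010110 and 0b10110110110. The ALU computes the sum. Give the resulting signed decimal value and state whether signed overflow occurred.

-180; no overflow

00110010110 = 406 (signed)
0b10110110110 → 10110110110 = -586 (signed)
  00110010110
+ 10110110110
= 11101001100
Result 11101001100: MSB = 1 → 1868 − 2048 = -180.
Addends have opposite signs, so signed overflow cannot occur.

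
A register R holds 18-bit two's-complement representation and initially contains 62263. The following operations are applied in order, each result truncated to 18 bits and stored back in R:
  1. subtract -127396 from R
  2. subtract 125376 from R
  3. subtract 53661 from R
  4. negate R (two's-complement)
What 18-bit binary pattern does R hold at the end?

111101011010000010

Start: R = 62263 = 001111001100110111.
R = 62263 − (-127396) = 189659; wraps to -72485 = 101110010011011011
R = -72485 − 125376 = -197861; wraps to 64283 = 001111101100011011
R = 64283 − 53661 = 10622 = 000010100101111110
R = −(10622) = -10622 = 111101011010000010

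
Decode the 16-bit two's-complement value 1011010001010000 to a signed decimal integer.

-19376

MSB is 1, so the value is negative.
Invert: 0100101110101111. Add 1: 0100101110110000 = 19376. So the value is −19376.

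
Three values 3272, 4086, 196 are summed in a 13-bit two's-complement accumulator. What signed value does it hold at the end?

3272 + 4086 = 7358 → wraps to -834 (1110010111110)
-834 + 196 = -638 (1110110000010)

-638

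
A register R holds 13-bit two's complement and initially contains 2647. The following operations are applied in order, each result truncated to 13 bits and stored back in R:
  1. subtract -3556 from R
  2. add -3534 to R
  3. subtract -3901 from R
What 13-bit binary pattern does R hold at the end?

Start: R = 2647 = 0101001010111.
R = 2647 − (-3556) = 6203; wraps to -1989 = 1100000111011
R = -1989 + (-3534) = -5523; wraps to 2669 = 0101001101101
R = 2669 − (-3901) = 6570; wraps to -1622 = 1100110101010

1100110101010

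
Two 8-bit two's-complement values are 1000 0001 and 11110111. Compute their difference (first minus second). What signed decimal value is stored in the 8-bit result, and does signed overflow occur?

1000 0001 → 10000001 = -127 (signed)
11110111 = -9 (signed)
Subtract via negate-and-add: invert 11110111 + 1 = 00001001 (i.e. 9).
  10000001
+ 00001001
= 10001010
Result 10001010: MSB = 1 → 138 − 256 = -118.
Addends (after negating the subtrahend) have opposite signs, so signed overflow cannot occur.

-118; no overflow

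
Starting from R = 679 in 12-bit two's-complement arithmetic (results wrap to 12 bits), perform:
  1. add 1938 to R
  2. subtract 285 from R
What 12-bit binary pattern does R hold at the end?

Start: R = 679 = 001010100111.
R = 679 + 1938 = 2617; wraps to -1479 = 101000111001
R = -1479 − 285 = -1764 = 100100011100

100100011100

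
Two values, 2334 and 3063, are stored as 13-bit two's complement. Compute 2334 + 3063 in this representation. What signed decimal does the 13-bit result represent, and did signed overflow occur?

-2795; overflow

2334 → 0100100011110
3063 → 0101111110111
  0100100011110
+ 0101111110111
= 1010100010101
Result 1010100010101: MSB = 1 → 5397 − 8192 = -2795.
Both addends are non-negative but the stored result is negative: signed overflow. The true value 2334 + 3063 = 5397 lies outside [-4096, 4095].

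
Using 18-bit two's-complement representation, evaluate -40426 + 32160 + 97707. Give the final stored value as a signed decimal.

89441

-40426 + 32160 = -8266 (111101111110110110)
-8266 + 97707 = 89441 (010101110101100001)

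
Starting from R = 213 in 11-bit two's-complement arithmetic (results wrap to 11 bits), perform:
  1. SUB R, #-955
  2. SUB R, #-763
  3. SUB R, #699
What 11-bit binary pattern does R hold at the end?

Start: R = 213 = 00011010101.
R = 213 − (-955) = 1168; wraps to -880 = 10010010000
R = -880 − (-763) = -117 = 11110001011
R = -117 − 699 = -816 = 10011010000

10011010000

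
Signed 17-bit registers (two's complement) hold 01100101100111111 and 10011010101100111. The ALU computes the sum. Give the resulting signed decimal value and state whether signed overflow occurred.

01100101100111111 = 52031 (signed)
10011010101100111 = -51865 (signed)
  01100101100111111
+ 10011010101100111
= 00000000010100110  (discard carry-out 1)
Result 00000000010100110: MSB = 0 → value 166.
Addends have opposite signs, so signed overflow cannot occur.

166; no overflow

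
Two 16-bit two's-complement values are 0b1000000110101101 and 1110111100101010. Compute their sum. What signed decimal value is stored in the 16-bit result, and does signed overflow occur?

0b1000000110101101 → 1000000110101101 = -32339 (signed)
1110111100101010 = -4310 (signed)
  1000000110101101
+ 1110111100101010
= 0111000011010111  (discard carry-out 1)
Result 0111000011010111: MSB = 0 → value 28887.
Both addends are negative but the stored result is non-negative: signed overflow. The true value -32339 + (-4310) = -36649 lies outside [-32768, 32767].

28887; overflow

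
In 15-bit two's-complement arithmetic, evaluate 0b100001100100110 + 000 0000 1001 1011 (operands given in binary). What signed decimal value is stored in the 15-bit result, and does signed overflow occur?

-15423; no overflow

0b100001100100110 → 100001100100110 = -15578 (signed)
000 0000 1001 1011 → 000000010011011 = 155 (signed)
  100001100100110
+ 000000010011011
= 100001111000001
Result 100001111000001: MSB = 1 → 17345 − 32768 = -15423.
Addends have opposite signs, so signed overflow cannot occur.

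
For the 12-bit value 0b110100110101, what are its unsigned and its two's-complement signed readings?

unsigned = 3381, signed = -715

Unsigned: 110100110101 = 3381.
Signed: MSB=1 → 3381 − 4096 = -715.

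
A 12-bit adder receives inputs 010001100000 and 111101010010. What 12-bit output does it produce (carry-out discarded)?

001110110010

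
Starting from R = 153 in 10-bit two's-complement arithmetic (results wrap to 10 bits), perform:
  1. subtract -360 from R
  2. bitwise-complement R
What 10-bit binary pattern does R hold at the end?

Start: R = 153 = 0010011001.
R = 153 − (-360) = 513; wraps to -511 = 1000000001
R = NOT 1000000001 = 0111111110 = 510

0111111110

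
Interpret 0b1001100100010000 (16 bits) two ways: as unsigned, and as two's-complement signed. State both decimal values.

Unsigned: 1001100100010000 = 39184.
Signed: MSB=1 → 39184 − 65536 = -26352.

unsigned = 39184, signed = -26352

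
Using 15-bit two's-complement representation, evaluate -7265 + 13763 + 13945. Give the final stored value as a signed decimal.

-12325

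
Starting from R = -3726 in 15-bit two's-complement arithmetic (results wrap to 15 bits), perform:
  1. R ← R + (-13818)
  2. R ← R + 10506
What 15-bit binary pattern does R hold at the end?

Start: R = -3726 = 111000101110010.
R = -3726 + (-13818) = -17544; wraps to 15224 = 011101101111000
R = 15224 + 10506 = 25730; wraps to -7038 = 110010010000010

110010010000010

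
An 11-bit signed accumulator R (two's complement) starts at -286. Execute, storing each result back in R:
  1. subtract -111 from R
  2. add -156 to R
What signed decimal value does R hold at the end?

-331

Start: R = -286 = 11011100010.
R = -286 − (-111) = -175 = 11101010001
R = -175 + (-156) = -331 = 11010110101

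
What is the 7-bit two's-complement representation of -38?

1011010

|-38| = 38 = 0100110 in 7 bits.
Invert the bits: 1011001. Add 1: 1011010.
Check: 1011010 reads as 90 − 128 = -38.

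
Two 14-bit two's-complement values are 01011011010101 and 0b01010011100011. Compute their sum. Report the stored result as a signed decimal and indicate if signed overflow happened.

01011011010101 = 5845 (signed)
0b01010011100011 → 01010011100011 = 5347 (signed)
  01011011010101
+ 01010011100011
= 10101110111000
Result 10101110111000: MSB = 1 → 11192 − 16384 = -5192.
Both addends are non-negative but the stored result is negative: signed overflow. The true value 5845 + 5347 = 11192 lies outside [-8192, 8191].

-5192; overflow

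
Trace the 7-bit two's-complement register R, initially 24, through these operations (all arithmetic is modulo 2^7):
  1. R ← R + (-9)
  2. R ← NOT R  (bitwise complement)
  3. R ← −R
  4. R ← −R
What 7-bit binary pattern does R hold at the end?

Start: R = 24 = 0011000.
R = 24 + (-9) = 15 = 0001111
R = NOT 0001111 = 1110000 = -16
R = −(-16) = 16 = 0010000
R = −(16) = -16 = 1110000

1110000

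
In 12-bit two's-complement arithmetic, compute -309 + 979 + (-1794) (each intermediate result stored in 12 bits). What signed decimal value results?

-1124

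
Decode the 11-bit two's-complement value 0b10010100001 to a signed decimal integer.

-863

MSB is 1, so the value is negative.
Invert: 01101011110. Add 1: 01101011111 = 863. So the value is −863.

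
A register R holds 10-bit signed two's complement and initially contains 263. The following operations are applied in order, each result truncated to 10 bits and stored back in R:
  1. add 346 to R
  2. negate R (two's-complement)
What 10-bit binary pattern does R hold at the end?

0110011111

Start: R = 263 = 0100000111.
R = 263 + 346 = 609; wraps to -415 = 1001100001
R = −(-415) = 415 = 0110011111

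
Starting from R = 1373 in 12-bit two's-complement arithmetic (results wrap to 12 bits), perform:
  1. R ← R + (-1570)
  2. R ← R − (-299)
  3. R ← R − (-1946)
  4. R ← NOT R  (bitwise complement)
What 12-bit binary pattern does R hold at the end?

011111111111

Start: R = 1373 = 010101011101.
R = 1373 + (-1570) = -197 = 111100111011
R = -197 − (-299) = 102 = 000001100110
R = 102 − (-1946) = 2048; wraps to -2048 = 100000000000
R = NOT 100000000000 = 011111111111 = 2047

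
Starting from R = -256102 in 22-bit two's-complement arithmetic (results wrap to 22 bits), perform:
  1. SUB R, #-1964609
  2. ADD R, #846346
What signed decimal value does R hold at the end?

-1639451

Start: R = -256102 = 1111000001011110011010.
R = -256102 − (-1964609) = 1708507 = 0110100001000111011011
R = 1708507 + 846346 = 2554853; wraps to -1639451 = 1001101111101111100101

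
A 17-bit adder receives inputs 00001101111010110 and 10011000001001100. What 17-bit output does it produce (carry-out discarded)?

  00001101111010110
+ 10011000001001100
= 10100110000100010

10100110000100010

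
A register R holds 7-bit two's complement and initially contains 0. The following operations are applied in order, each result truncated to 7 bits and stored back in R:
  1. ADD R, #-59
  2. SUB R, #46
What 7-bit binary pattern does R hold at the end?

Start: R = 0 = 0000000.
R = 0 + (-59) = -59 = 1000101
R = -59 − 46 = -105; wraps to 23 = 0010111

0010111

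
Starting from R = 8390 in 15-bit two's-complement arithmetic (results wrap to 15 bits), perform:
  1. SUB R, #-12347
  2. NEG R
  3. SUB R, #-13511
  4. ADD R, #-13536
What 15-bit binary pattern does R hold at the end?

Start: R = 8390 = 010000011000110.
R = 8390 − (-12347) = 20737; wraps to -12031 = 101000100000001
R = −(-12031) = 12031 = 010111011111111
R = 12031 − (-13511) = 25542; wraps to -7226 = 110001111000110
R = -7226 + (-13536) = -20762; wraps to 12006 = 010111011100110

010111011100110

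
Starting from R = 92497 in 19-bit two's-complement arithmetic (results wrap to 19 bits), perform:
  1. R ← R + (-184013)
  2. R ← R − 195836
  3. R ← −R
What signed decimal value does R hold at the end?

-236936

Start: R = 92497 = 0010110100101010001.
R = 92497 + (-184013) = -91516 = 1101001101010000100
R = -91516 − 195836 = -287352; wraps to 236936 = 0111001110110001000
R = −(236936) = -236936 = 1000110001001111000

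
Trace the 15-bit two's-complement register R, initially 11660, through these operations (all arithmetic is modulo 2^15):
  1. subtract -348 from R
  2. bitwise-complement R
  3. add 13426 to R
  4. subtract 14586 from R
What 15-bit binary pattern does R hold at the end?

100110010001111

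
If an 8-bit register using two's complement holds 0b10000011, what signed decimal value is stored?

-125

MSB is 1, so the value is negative.
Unsigned reading: 131. Subtract 2^8 = 256: 131 − 256 = -125.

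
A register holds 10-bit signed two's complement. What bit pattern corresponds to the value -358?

1010011010

|-358| = 358 = 0101100110 in 10 bits.
Invert the bits: 1010011001. Add 1: 1010011010.
Check: 1010011010 reads as 666 − 1024 = -358.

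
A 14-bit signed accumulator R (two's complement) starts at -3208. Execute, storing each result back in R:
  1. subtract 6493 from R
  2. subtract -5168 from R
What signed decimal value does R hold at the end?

Start: R = -3208 = 11001101111000.
R = -3208 − 6493 = -9701; wraps to 6683 = 01101000011011
R = 6683 − (-5168) = 11851; wraps to -4533 = 10111001001011

-4533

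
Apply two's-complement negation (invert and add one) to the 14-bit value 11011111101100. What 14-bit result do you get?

Invert: 00100000010011. Add 1: 00100000010100.
Check: 11011111101100 = -2068, 00100000010100 = 2068.

00100000010100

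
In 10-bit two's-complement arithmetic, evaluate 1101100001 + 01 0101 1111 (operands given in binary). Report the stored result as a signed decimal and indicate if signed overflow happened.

1101100001 = -159 (signed)
01 0101 1111 → 0101011111 = 351 (signed)
  1101100001
+ 0101011111
= 0011000000  (discard carry-out 1)
Result 0011000000: MSB = 0 → value 192.
Addends have opposite signs, so signed overflow cannot occur.

192; no overflow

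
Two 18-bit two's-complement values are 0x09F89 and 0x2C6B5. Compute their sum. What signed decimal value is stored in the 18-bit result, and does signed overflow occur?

-39362; no overflow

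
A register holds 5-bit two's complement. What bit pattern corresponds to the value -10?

|-10| = 10 = 01010 in 5 bits.
Invert the bits: 10101. Add 1: 10110.

10110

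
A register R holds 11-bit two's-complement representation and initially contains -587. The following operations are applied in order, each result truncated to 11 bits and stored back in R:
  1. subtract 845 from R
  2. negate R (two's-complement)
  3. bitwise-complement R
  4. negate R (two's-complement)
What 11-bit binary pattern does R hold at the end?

10110011001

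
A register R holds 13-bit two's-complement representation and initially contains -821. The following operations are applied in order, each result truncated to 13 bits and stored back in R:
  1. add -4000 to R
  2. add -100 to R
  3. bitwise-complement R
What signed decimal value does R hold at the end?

Start: R = -821 = 1110011001011.
R = -821 + (-4000) = -4821; wraps to 3371 = 0110100101011
R = 3371 + (-100) = 3271 = 0110011000111
R = NOT 0110011000111 = 1001100111000 = -3272

-3272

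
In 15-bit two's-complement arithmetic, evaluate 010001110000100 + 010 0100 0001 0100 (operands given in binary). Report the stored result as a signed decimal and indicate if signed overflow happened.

-14440; overflow

010001110000100 = 9092 (signed)
010 0100 0001 0100 → 010010000010100 = 9236 (signed)
  010001110000100
+ 010010000010100
= 100011110011000
Result 100011110011000: MSB = 1 → 18328 − 32768 = -14440.
Both addends are non-negative but the stored result is negative: signed overflow. The true value 9092 + 9236 = 18328 lies outside [-16384, 16383].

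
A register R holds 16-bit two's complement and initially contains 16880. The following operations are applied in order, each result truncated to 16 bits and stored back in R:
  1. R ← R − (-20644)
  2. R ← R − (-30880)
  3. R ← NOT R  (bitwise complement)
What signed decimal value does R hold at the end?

-2869

Start: R = 16880 = 0100000111110000.
R = 16880 − (-20644) = 37524; wraps to -28012 = 1001001010010100
R = -28012 − (-30880) = 2868 = 0000101100110100
R = NOT 0000101100110100 = 1111010011001011 = -2869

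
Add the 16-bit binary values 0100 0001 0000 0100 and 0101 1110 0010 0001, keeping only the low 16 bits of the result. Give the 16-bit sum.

1001111100100101

  0100000100000100
+ 0101111000100001
= 1001111100100101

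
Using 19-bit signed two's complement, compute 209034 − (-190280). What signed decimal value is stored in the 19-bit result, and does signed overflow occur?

-124974; overflow

209034 → 0110011000010001010
-190280 → 1010001100010111000
Subtract via negate-and-add: invert 1010001100010111000 + 1 = 0101110011101001000 (i.e. 190280).
  0110011000010001010
+ 0101110011101001000
= 1100001011111010010
Result 1100001011111010010: MSB = 1 → 399314 − 524288 = -124974.
Both addends (after negating the subtrahend) are non-negative but the stored result is negative: signed overflow. The true value 209034 − (-190280) = 399314 lies outside [-262144, 262143].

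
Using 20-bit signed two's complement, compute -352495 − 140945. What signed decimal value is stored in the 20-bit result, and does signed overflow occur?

-493440; no overflow

-352495 → 10101001111100010001
140945 → 00100010011010010001
Subtract via negate-and-add: invert 00100010011010010001 + 1 = 11011101100101101111 (i.e. -140945).
  10101001111100010001
+ 11011101100101101111
= 10000111100010000000  (discard carry-out 1)
Result 10000111100010000000: MSB = 1 → 555136 − 1048576 = -493440.
Both addends (after negating the subtrahend) are negative and so is the stored result: no signed overflow.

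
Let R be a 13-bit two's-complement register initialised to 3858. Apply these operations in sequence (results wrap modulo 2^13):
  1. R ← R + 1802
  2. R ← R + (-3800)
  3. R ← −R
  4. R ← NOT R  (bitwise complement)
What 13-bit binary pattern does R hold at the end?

Start: R = 3858 = 0111100010010.
R = 3858 + 1802 = 5660; wraps to -2532 = 1011000011100
R = -2532 + (-3800) = -6332; wraps to 1860 = 0011101000100
R = −(1860) = -1860 = 1100010111100
R = NOT 1100010111100 = 0011101000011 = 1859

0011101000011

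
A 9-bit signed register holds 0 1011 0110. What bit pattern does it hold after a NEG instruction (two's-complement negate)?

101001010

Invert: 101001001. Add 1: 101001010.
Check: 010110110 = 182, 101001010 = -182.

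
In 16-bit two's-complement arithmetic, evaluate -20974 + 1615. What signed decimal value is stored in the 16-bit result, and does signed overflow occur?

-19359; no overflow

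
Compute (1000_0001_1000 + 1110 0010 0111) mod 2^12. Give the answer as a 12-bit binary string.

011000111111

  100000011000
+ 111000100111
= 011000111111  (discard carry-out 1)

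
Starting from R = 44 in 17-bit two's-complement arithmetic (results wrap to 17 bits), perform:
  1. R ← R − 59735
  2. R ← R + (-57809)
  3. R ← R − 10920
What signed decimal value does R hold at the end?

2652

Start: R = 44 = 00000000000101100.
R = 44 − 59735 = -59691 = 10001011011010101
R = -59691 + (-57809) = -117500; wraps to 13572 = 00011010100000100
R = 13572 − 10920 = 2652 = 00000101001011100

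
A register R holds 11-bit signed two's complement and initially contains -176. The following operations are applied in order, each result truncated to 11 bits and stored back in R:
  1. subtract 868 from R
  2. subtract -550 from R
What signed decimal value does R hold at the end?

-494

Start: R = -176 = 11101010000.
R = -176 − 868 = -1044; wraps to 1004 = 01111101100
R = 1004 − (-550) = 1554; wraps to -494 = 11000010010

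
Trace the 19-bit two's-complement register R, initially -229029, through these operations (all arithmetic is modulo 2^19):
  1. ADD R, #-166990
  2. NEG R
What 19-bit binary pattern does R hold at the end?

Start: R = -229029 = 1001000000101011011.
R = -229029 + (-166990) = -396019; wraps to 128269 = 0011111010100001101
R = −(128269) = -128269 = 1100000101011110011

1100000101011110011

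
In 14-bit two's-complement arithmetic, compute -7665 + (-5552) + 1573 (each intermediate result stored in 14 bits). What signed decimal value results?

4740

-7665 + (-5552) = -13217 → wraps to 3167 (00110001011111)
3167 + 1573 = 4740 (01001010000100)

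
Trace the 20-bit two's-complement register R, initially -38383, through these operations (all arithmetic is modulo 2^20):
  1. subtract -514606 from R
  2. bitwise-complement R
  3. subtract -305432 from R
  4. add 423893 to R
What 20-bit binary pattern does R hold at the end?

Start: R = -38383 = 11110110101000010001.
R = -38383 − (-514606) = 476223 = 01110100010000111111
R = NOT 01110100010000111111 = 10001011101111000000 = -476224
R = -476224 − (-305432) = -170792 = 11010110010011011000
R = -170792 + 423893 = 253101 = 00111101110010101101

00111101110010101101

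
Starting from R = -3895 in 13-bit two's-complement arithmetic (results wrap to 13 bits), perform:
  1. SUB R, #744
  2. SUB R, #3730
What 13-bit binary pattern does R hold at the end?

Start: R = -3895 = 1000011001001.
R = -3895 − 744 = -4639; wraps to 3553 = 0110111100001
R = 3553 − 3730 = -177 = 1111101001111

1111101001111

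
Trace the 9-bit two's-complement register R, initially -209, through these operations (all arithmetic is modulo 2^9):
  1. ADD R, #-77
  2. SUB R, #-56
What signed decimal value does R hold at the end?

-230

Start: R = -209 = 100101111.
R = -209 + (-77) = -286; wraps to 226 = 011100010
R = 226 − (-56) = 282; wraps to -230 = 100011010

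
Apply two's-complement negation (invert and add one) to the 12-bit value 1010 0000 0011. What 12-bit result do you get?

010111111101

Invert: 010111111100. Add 1: 010111111101.
Check: 101000000011 = -1533, 010111111101 = 1533.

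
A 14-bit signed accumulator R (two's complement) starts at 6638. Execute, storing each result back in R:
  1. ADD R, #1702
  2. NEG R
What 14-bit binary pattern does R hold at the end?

01111101101100

Start: R = 6638 = 01100111101110.
R = 6638 + 1702 = 8340; wraps to -8044 = 10000010010100
R = −(-8044) = 8044 = 01111101101100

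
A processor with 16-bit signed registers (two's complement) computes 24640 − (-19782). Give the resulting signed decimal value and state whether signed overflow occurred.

-21114; overflow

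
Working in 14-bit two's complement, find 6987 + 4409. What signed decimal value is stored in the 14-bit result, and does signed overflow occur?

6987 → 01101101001011
4409 → 01000100111001
  01101101001011
+ 01000100111001
= 10110010000100
Result 10110010000100: MSB = 1 → 11396 − 16384 = -4988.
Both addends are non-negative but the stored result is negative: signed overflow. The true value 6987 + 4409 = 11396 lies outside [-8192, 8191].

-4988; overflow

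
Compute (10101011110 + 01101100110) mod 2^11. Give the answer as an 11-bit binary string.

00011000100

  10101011110
+ 01101100110
= 00011000100  (discard carry-out 1)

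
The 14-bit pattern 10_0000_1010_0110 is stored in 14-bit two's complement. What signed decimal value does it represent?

MSB is 1, so the value is negative.
Invert: 01111101011001. Add 1: 01111101011010 = 8026. So the value is −8026.

-8026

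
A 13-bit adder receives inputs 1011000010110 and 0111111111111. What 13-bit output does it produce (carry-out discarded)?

  1011000010110
+ 0111111111111
= 0011000010101  (discard carry-out 1)

0011000010101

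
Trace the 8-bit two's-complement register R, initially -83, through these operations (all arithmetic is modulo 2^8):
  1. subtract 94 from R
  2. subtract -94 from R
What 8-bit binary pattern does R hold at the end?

Start: R = -83 = 10101101.
R = -83 − 94 = -177; wraps to 79 = 01001111
R = 79 − (-94) = 173; wraps to -83 = 10101101

10101101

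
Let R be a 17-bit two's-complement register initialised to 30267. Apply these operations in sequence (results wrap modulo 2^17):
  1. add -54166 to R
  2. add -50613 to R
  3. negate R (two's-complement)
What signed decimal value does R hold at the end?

-56560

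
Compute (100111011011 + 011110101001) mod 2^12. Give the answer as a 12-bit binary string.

000110000100

  100111011011
+ 011110101001
= 000110000100  (discard carry-out 1)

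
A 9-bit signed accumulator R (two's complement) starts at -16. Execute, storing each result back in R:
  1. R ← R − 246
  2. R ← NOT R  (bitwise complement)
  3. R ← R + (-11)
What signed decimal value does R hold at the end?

250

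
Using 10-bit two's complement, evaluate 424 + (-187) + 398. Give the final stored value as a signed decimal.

424 + (-187) = 237 (0011101101)
237 + 398 = 635 → wraps to -389 (1001111011)

-389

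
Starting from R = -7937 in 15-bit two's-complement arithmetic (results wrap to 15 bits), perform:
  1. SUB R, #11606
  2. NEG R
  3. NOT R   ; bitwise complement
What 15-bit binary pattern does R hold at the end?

011001110101000

Start: R = -7937 = 110000011111111.
R = -7937 − 11606 = -19543; wraps to 13225 = 011001110101001
R = −(13225) = -13225 = 100110001010111
R = NOT 100110001010111 = 011001110101000 = 13224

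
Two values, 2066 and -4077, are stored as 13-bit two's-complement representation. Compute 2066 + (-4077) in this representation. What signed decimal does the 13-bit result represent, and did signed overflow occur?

2066 → 0100000010010
-4077 → 1000000010011
  0100000010010
+ 1000000010011
= 1100000100101
Result 1100000100101: MSB = 1 → 6181 − 8192 = -2011.
Addends have opposite signs, so signed overflow cannot occur.

-2011; no overflow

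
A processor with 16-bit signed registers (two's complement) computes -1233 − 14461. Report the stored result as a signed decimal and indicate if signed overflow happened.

-1233 → 1111101100101111
14461 → 0011100001111101
Subtract via negate-and-add: invert 0011100001111101 + 1 = 1100011110000011 (i.e. -14461).
  1111101100101111
+ 1100011110000011
= 1100001010110010  (discard carry-out 1)
Result 1100001010110010: MSB = 1 → 49842 − 65536 = -15694.
Both addends (after negating the subtrahend) are negative and so is the stored result: no signed overflow.

-15694; no overflow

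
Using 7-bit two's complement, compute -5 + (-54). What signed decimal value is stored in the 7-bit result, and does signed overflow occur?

-5 → 1111011
-54 → 1001010
  1111011
+ 1001010
= 1000101  (discard carry-out 1)
Result 1000101: MSB = 1 → 69 − 128 = -59.
Both addends are negative and so is the stored result: no signed overflow.

-59; no overflow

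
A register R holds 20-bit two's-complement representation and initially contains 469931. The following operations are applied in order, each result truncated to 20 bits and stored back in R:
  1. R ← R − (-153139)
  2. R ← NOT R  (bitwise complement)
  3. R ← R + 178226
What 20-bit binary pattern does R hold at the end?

10010011011001010011

Start: R = 469931 = 01110010101110101011.
R = 469931 − (-153139) = 623070; wraps to -425506 = 10011000000111011110
R = NOT 10011000000111011110 = 01100111111000100001 = 425505
R = 425505 + 178226 = 603731; wraps to -444845 = 10010011011001010011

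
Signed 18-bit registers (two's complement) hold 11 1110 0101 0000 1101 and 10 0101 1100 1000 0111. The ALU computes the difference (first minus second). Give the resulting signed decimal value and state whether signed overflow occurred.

100486; no overflow

11 1110 0101 0000 1101 → 111110010100001101 = -6899 (signed)
10 0101 1100 1000 0111 → 100101110010000111 = -107385 (signed)
Subtract via negate-and-add: invert 100101110010000111 + 1 = 011010001101111001 (i.e. 107385).
  111110010100001101
+ 011010001101111001
= 011000100010000110  (discard carry-out 1)
Result 011000100010000110: MSB = 0 → value 100486.
Addends (after negating the subtrahend) have opposite signs, so signed overflow cannot occur.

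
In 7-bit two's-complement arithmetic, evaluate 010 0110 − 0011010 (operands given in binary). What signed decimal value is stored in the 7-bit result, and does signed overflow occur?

12; no overflow

010 0110 → 0100110 = 38 (signed)
0011010 = 26 (signed)
Subtract via negate-and-add: invert 0011010 + 1 = 1100110 (i.e. -26).
  0100110
+ 1100110
= 0001100  (discard carry-out 1)
Result 0001100: MSB = 0 → value 12.
Addends (after negating the subtrahend) have opposite signs, so signed overflow cannot occur.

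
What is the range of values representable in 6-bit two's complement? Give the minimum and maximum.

min = -32, max = 31

Minimum: −2^5 = -32.
Maximum: 2^5 − 1 = 31.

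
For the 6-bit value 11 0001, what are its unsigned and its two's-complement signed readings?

unsigned = 49, signed = -15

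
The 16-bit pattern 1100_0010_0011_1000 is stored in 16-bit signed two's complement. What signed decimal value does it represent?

MSB is 1, so the value is negative.
Unsigned reading: 49720. Subtract 2^16 = 65536: 49720 − 65536 = -15816.

-15816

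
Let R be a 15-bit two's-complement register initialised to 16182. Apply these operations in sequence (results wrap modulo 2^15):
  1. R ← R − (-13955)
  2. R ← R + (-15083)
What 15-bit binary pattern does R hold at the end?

Start: R = 16182 = 011111100110110.
R = 16182 − (-13955) = 30137; wraps to -2631 = 111010110111001
R = -2631 + (-15083) = -17714; wraps to 15054 = 011101011001110

011101011001110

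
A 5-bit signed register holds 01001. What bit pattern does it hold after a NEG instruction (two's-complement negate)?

Invert: 10110. Add 1: 10111.

10111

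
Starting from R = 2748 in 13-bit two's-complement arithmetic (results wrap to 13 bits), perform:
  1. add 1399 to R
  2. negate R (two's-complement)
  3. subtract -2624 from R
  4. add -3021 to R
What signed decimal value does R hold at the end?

3648

Start: R = 2748 = 0101010111100.
R = 2748 + 1399 = 4147; wraps to -4045 = 1000000110011
R = −(-4045) = 4045 = 0111111001101
R = 4045 − (-2624) = 6669; wraps to -1523 = 1101000001101
R = -1523 + (-3021) = -4544; wraps to 3648 = 0111001000000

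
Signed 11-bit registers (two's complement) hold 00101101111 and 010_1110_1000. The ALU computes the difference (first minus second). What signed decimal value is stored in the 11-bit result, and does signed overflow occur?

-377; no overflow

00101101111 = 367 (signed)
010_1110_1000 → 01011101000 = 744 (signed)
Subtract via negate-and-add: invert 01011101000 + 1 = 10100011000 (i.e. -744).
  00101101111
+ 10100011000
= 11010000111
Result 11010000111: MSB = 1 → 1671 − 2048 = -377.
Addends (after negating the subtrahend) have opposite signs, so signed overflow cannot occur.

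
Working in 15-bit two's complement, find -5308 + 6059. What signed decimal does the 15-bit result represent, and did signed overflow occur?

-5308 → 110101101000100
6059 → 001011110101011
  110101101000100
+ 001011110101011
= 000001011101111  (discard carry-out 1)
Result 000001011101111: MSB = 0 → value 751.
Addends have opposite signs, so signed overflow cannot occur.

751; no overflow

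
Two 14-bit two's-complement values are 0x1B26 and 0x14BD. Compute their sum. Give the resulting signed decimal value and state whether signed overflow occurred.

-4125; overflow

0x1B26 = 01101100100110 = 6950 (signed)
0x14BD = 01010010111101 = 5309 (signed)
  01101100100110
+ 01010010111101
= 10111111100011
Result 10111111100011: MSB = 1 → 12259 − 16384 = -4125.
Both addends are non-negative but the stored result is negative: signed overflow. The true value 6950 + 5309 = 12259 lies outside [-8192, 8191].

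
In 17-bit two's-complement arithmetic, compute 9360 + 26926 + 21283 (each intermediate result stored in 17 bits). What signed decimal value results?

9360 + 26926 = 36286 (01000110110111110)
36286 + 21283 = 57569 (01110000011100001)

57569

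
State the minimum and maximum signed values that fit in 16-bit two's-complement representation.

Minimum: −2^15 = -32768.
Maximum: 2^15 − 1 = 32767.

min = -32768, max = 32767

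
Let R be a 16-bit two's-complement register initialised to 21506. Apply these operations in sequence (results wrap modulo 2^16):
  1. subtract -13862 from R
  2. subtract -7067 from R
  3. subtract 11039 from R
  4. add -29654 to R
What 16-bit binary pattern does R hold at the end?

Start: R = 21506 = 0101010000000010.
R = 21506 − (-13862) = 35368; wraps to -30168 = 1000101000101000
R = -30168 − (-7067) = -23101 = 1010010111000011
R = -23101 − 11039 = -34140; wraps to 31396 = 0111101010100100
R = 31396 + (-29654) = 1742 = 0000011011001110

0000011011001110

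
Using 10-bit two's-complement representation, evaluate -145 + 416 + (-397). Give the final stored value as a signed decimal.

-126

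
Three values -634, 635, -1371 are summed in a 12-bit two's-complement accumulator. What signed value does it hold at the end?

-1370

-634 + 635 = 1 (000000000001)
1 + (-1371) = -1370 (101010100110)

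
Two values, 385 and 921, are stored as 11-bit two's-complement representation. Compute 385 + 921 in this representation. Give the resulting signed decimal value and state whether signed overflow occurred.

-742; overflow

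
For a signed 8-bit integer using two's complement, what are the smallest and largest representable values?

min = -128, max = 127

Minimum: −2^7 = -128.
Maximum: 2^7 − 1 = 127.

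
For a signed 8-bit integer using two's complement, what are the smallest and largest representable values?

Minimum: −2^7 = -128.
Maximum: 2^7 − 1 = 127.

min = -128, max = 127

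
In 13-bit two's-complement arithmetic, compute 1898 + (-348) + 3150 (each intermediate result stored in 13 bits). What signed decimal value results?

1898 + (-348) = 1550 (0011000001110)
1550 + 3150 = 4700 → wraps to -3492 (1001001011100)

-3492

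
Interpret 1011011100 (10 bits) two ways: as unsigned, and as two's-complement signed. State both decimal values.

unsigned = 732, signed = -292

Unsigned: 1011011100 = 732.
Signed: MSB=1 → 732 − 1024 = -292.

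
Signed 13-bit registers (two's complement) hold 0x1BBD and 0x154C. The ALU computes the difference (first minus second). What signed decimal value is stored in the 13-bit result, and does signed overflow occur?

0x1BBD = 1101110111101 = -1091 (signed)
0x154C = 1010101001100 = -2740 (signed)
Subtract via negate-and-add: invert 1010101001100 + 1 = 0101010110100 (i.e. 2740).
  1101110111101
+ 0101010110100
= 0011001110001  (discard carry-out 1)
Result 0011001110001: MSB = 0 → value 1649.
Addends (after negating the subtrahend) have opposite signs, so signed overflow cannot occur.

1649; no overflow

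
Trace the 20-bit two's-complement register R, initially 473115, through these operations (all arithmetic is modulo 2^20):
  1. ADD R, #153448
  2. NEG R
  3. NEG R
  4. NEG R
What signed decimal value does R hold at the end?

Start: R = 473115 = 01110011100000011011.
R = 473115 + 153448 = 626563; wraps to -422013 = 10011000111110000011
R = −(-422013) = 422013 = 01100111000001111101
R = −(422013) = -422013 = 10011000111110000011
R = −(-422013) = 422013 = 01100111000001111101

422013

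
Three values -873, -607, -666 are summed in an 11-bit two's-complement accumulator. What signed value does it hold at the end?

-98

-873 + (-607) = -1480 → wraps to 568 (01000111000)
568 + (-666) = -98 (11110011110)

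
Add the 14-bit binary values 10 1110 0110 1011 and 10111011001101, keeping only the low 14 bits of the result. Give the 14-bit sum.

01110100111000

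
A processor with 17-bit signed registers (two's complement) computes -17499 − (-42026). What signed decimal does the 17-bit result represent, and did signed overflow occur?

-17499 → 11011101110100101
-42026 → 10101101111010110
Subtract via negate-and-add: invert 10101101111010110 + 1 = 01010010000101010 (i.e. 42026).
  11011101110100101
+ 01010010000101010
= 00101111111001111  (discard carry-out 1)
Result 00101111111001111: MSB = 0 → value 24527.
Addends (after negating the subtrahend) have opposite signs, so signed overflow cannot occur.

24527; no overflow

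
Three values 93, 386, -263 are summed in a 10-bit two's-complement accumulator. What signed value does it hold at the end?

93 + 386 = 479 (0111011111)
479 + (-263) = 216 (0011011000)

216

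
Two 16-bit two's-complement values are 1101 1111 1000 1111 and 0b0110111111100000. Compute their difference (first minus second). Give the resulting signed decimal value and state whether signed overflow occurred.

28591; overflow

1101 1111 1000 1111 → 1101111110001111 = -8305 (signed)
0b0110111111100000 → 0110111111100000 = 28640 (signed)
Subtract via negate-and-add: invert 0110111111100000 + 1 = 1001000000100000 (i.e. -28640).
  1101111110001111
+ 1001000000100000
= 0110111110101111  (discard carry-out 1)
Result 0110111110101111: MSB = 0 → value 28591.
Both addends (after negating the subtrahend) are negative but the stored result is non-negative: signed overflow. The true value -8305 − 28640 = -36945 lies outside [-32768, 32767].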